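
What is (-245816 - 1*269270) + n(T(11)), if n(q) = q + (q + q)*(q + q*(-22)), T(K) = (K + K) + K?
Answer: -560791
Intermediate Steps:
T(K) = 3*K (T(K) = 2*K + K = 3*K)
n(q) = q - 42*q² (n(q) = q + (2*q)*(q - 22*q) = q + (2*q)*(-21*q) = q - 42*q²)
(-245816 - 1*269270) + n(T(11)) = (-245816 - 1*269270) + (3*11)*(1 - 126*11) = (-245816 - 269270) + 33*(1 - 42*33) = -515086 + 33*(1 - 1386) = -515086 + 33*(-1385) = -515086 - 45705 = -560791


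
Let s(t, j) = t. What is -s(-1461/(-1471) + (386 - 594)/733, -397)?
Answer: -764945/1078243 ≈ -0.70944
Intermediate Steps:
-s(-1461/(-1471) + (386 - 594)/733, -397) = -(-1461/(-1471) + (386 - 594)/733) = -(-1461*(-1/1471) - 208*1/733) = -(1461/1471 - 208/733) = -1*764945/1078243 = -764945/1078243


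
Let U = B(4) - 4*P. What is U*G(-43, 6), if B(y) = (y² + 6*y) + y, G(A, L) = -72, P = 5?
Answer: -1728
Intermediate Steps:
B(y) = y² + 7*y
U = 24 (U = 4*(7 + 4) - 4*5 = 4*11 - 20 = 44 - 20 = 24)
U*G(-43, 6) = 24*(-72) = -1728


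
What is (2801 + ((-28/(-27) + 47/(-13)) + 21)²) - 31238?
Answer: -3461657681/123201 ≈ -28098.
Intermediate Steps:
(2801 + ((-28/(-27) + 47/(-13)) + 21)²) - 31238 = (2801 + ((-28*(-1/27) + 47*(-1/13)) + 21)²) - 31238 = (2801 + ((28/27 - 47/13) + 21)²) - 31238 = (2801 + (-905/351 + 21)²) - 31238 = (2801 + (6466/351)²) - 31238 = (2801 + 41809156/123201) - 31238 = 386895157/123201 - 31238 = -3461657681/123201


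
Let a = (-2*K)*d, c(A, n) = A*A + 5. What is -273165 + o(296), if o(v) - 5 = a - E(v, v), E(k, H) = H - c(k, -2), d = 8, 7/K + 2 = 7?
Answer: -929287/5 ≈ -1.8586e+5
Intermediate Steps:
c(A, n) = 5 + A**2 (c(A, n) = A**2 + 5 = 5 + A**2)
K = 7/5 (K = 7/(-2 + 7) = 7/5 ≈ 1.4000)
E(k, H) = -5 + H - k**2 (E(k, H) = H - (5 + k**2) = H + (-5 - k**2) = -5 + H - k**2)
a = -112/5 (a = -2*7/5*8 = -14/5*8 = -112/5 ≈ -22.400)
o(v) = -62/5 + v**2 - v (o(v) = 5 + (-112/5 - (-5 + v - v**2)) = 5 + (-112/5 + (5 + v**2 - v)) = 5 + (-87/5 + v**2 - v) = -62/5 + v**2 - v)
-273165 + o(296) = -273165 + (-62/5 + 296**2 - 1*296) = -273165 + (-62/5 + 87616 - 296) = -273165 + 436538/5 = -929287/5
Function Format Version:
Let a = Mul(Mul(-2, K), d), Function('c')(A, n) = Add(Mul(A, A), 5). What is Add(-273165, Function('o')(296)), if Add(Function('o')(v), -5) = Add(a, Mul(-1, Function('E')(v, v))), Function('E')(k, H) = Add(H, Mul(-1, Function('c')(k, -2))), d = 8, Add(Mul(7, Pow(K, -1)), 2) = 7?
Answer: Rational(-929287, 5) ≈ -1.8586e+5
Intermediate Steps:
Function('c')(A, n) = Add(5, Pow(A, 2)) (Function('c')(A, n) = Add(Pow(A, 2), 5) = Add(5, Pow(A, 2)))
K = Rational(7, 5) (K = Mul(7, Pow(Add(-2, 7), -1)) = Mul(7, Pow(5, -1)) = Mul(7, Rational(1, 5)) = Rational(7, 5) ≈ 1.4000)
Function('E')(k, H) = Add(-5, H, Mul(-1, Pow(k, 2))) (Function('E')(k, H) = Add(H, Mul(-1, Add(5, Pow(k, 2)))) = Add(H, Add(-5, Mul(-1, Pow(k, 2)))) = Add(-5, H, Mul(-1, Pow(k, 2))))
a = Rational(-112, 5) (a = Mul(Mul(-2, Rational(7, 5)), 8) = Mul(Rational(-14, 5), 8) = Rational(-112, 5) ≈ -22.400)
Function('o')(v) = Add(Rational(-62, 5), Pow(v, 2), Mul(-1, v)) (Function('o')(v) = Add(5, Add(Rational(-112, 5), Mul(-1, Add(-5, v, Mul(-1, Pow(v, 2)))))) = Add(5, Add(Rational(-112, 5), Add(5, Pow(v, 2), Mul(-1, v)))) = Add(5, Add(Rational(-87, 5), Pow(v, 2), Mul(-1, v))) = Add(Rational(-62, 5), Pow(v, 2), Mul(-1, v)))
Add(-273165, Function('o')(296)) = Add(-273165, Add(Rational(-62, 5), Pow(296, 2), Mul(-1, 296))) = Add(-273165, Add(Rational(-62, 5), 87616, -296)) = Add(-273165, Rational(436538, 5)) = Rational(-929287, 5)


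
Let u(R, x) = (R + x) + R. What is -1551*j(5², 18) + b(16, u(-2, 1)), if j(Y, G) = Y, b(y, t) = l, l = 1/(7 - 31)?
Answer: -930601/24 ≈ -38775.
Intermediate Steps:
l = -1/24 (l = 1/(-24) = -1/24 ≈ -0.041667)
u(R, x) = x + 2*R
b(y, t) = -1/24
-1551*j(5², 18) + b(16, u(-2, 1)) = -1551*5² - 1/24 = -1551*25 - 1/24 = -38775 - 1/24 = -930601/24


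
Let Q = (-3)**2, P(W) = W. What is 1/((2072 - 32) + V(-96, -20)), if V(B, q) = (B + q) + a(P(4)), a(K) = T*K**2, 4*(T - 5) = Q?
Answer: 1/2040 ≈ 0.00049020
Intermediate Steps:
Q = 9
T = 29/4 (T = 5 + (1/4)*9 = 5 + 9/4 = 29/4 ≈ 7.2500)
a(K) = 29*K**2/4
V(B, q) = 116 + B + q (V(B, q) = (B + q) + (29/4)*4**2 = (B + q) + (29/4)*16 = (B + q) + 116 = 116 + B + q)
1/((2072 - 32) + V(-96, -20)) = 1/((2072 - 32) + (116 - 96 - 20)) = 1/(2040 + 0) = 1/2040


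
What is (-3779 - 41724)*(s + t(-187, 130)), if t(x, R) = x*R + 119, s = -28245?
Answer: 2385995308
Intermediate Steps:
t(x, R) = 119 + R*x (t(x, R) = R*x + 119 = 119 + R*x)
(-3779 - 41724)*(s + t(-187, 130)) = (-3779 - 41724)*(-28245 + (119 + 130*(-187))) = -45503*(-28245 + (119 - 24310)) = -45503*(-28245 - 24191) = -45503*(-52436) = 2385995308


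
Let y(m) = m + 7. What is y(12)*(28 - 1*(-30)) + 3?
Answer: 1105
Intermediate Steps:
y(m) = 7 + m
y(12)*(28 - 1*(-30)) + 3 = (7 + 12)*(28 - 1*(-30)) + 3 = 19*(28 + 30) + 3 = 19*58 + 3 = 1102 + 3 = 1105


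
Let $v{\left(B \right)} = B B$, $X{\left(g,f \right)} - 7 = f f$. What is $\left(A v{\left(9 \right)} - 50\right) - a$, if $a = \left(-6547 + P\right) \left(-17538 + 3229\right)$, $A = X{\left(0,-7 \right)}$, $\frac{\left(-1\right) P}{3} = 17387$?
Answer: $-840048286$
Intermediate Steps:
$P = -52161$ ($P = \left(-3\right) 17387 = -52161$)
$X{\left(g,f \right)} = 7 + f^{2}$ ($X{\left(g,f \right)} = 7 + f f = 7 + f^{2}$)
$A = 56$ ($A = 7 + \left(-7\right)^{2} = 7 + 49 = 56$)
$v{\left(B \right)} = B^{2}$
$a = 840052772$ ($a = \left(-6547 - 52161\right) \left(-17538 + 3229\right) = \left(-58708\right) \left(-14309\right) = 840052772$)
$\left(A v{\left(9 \right)} - 50\right) - a = \left(56 \cdot 9^{2} - 50\right) - 840052772 = \left(56 \cdot 81 - 50\right) - 840052772 = \left(4536 - 50\right) - 840052772 = 4486 - 840052772 = -840048286$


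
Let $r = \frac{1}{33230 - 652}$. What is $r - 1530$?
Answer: $- \frac{49844339}{32578} \approx -1530.0$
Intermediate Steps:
$r = \frac{1}{32578} \approx 3.0696 \cdot 10^{-5}$
$r - 1530 = \frac{1}{32578} - 1530 = - \frac{49844339}{32578}$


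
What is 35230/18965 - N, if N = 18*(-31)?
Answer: 2123540/3793 ≈ 559.86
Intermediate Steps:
N = -558
35230/18965 - N = 35230/18965 - 1*(-558) = 35230*(1/18965) + 558 = 7046/3793 + 558 = 2123540/3793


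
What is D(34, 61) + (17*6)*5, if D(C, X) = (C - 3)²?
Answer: 1471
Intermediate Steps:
D(C, X) = (-3 + C)²
D(34, 61) + (17*6)*5 = (-3 + 34)² + (17*6)*5 = 31² + 102*5 = 961 + 510 = 1471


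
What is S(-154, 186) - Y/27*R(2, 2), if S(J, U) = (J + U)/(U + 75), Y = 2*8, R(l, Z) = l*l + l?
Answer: -896/261 ≈ -3.4329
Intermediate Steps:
R(l, Z) = l + l² (R(l, Z) = l² + l = l + l²)
Y = 16
S(J, U) = (J + U)/(75 + U)
S(-154, 186) - Y/27*R(2, 2) = (-154 + 186)/(75 + 186) - 16/27*2*(1 + 2) = 32/261 - 16*(1/27)*2*3 = (1/261)*32 - 16*6/27 = 32/261 - 1*32/9 = 32/261 - 32/9 = -896/261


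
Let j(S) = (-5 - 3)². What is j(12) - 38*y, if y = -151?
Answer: 5802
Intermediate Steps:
j(S) = 64 (j(S) = (-8)² = 64)
j(12) - 38*y = 64 - 38*(-151) = 64 + 5738 = 5802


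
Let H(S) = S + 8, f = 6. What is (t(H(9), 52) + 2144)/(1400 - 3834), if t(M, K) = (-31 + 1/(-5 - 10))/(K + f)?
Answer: -932407/1058790 ≈ -0.88063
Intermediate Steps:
H(S) = 8 + S
t(M, K) = -466/(15*(6 + K)) (t(M, K) = (-31 + 1/(-5 - 10))/(K + 6) = (-31 + 1/(-15))/(6 + K) = (-31 - 1/15)/(6 + K) = -466/(15*(6 + K)))
(t(H(9), 52) + 2144)/(1400 - 3834) = (-466/(90 + 15*52) + 2144)/(1400 - 3834) = (-466/(90 + 780) + 2144)/(-2434) = (-466/870 + 2144)*(-1/2434) = (-466*1/870 + 2144)*(-1/2434) = (-233/435 + 2144)*(-1/2434) = (932407/435)*(-1/2434) = -932407/1058790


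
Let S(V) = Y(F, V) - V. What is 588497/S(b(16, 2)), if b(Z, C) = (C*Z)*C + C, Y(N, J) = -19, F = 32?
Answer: -588497/85 ≈ -6923.5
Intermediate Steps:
b(Z, C) = C + Z*C² (b(Z, C) = Z*C² + C = C + Z*C²)
S(V) = -19 - V
588497/S(b(16, 2)) = 588497/(-19 - 2*(1 + 2*16)) = 588497/(-19 - 2*(1 + 32)) = 588497/(-19 - 2*33) = 588497/(-19 - 1*66) = 588497/(-19 - 66) = 588497/(-85) = 588497*(-1/85) = -588497/85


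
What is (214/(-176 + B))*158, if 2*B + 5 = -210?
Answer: -67624/567 ≈ -119.27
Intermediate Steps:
B = -215/2 (B = -5/2 + (1/2)*(-210) = -5/2 - 105 = -215/2 ≈ -107.50)
(214/(-176 + B))*158 = (214/(-176 - 215/2))*158 = (214/(-567/2))*158 = -2/567*214*158 = -428/567*158 = -67624/567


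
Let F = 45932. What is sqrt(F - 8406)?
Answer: sqrt(37526) ≈ 193.72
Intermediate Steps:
sqrt(F - 8406) = sqrt(45932 - 8406) = sqrt(37526)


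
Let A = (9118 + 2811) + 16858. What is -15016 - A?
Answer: -43803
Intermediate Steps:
A = 28787 (A = 11929 + 16858 = 28787)
-15016 - A = -15016 - 1*28787 = -15016 - 28787 = -43803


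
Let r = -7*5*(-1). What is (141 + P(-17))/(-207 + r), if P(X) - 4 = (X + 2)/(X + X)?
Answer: -115/136 ≈ -0.84559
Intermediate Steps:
P(X) = 4 + (2 + X)/(2*X) (P(X) = 4 + (X + 2)/(X + X) = 4 + (2 + X)/((2*X)) = 4 + (2 + X)*(1/(2*X)) = 4 + (2 + X)/(2*X))
r = 35 (r = -35*(-1) = 35)
(141 + P(-17))/(-207 + r) = (141 + (9/2 + 1/(-17)))/(-207 + 35) = (141 + (9/2 - 1/17))/(-172) = (141 + 151/34)*(-1/172) = (4945/34)*(-1/172) = -115/136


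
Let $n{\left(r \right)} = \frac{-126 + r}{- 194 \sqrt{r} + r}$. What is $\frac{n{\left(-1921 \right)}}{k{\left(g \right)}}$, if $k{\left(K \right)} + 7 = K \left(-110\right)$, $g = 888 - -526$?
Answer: $- \frac{2047}{6152972679} + \frac{397118 i \sqrt{1921}}{11819860516359} \approx -3.3268 \cdot 10^{-7} + 1.4726 \cdot 10^{-6} i$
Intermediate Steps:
$g = 1414$ ($g = 888 + 526 = 1414$)
$k{\left(K \right)} = -7 - 110 K$ ($k{\left(K \right)} = -7 + K \left(-110\right) = -7 - 110 K$)
$n{\left(r \right)} = \frac{-126 + r}{r - 194 \sqrt{r}}$
$\frac{n{\left(-1921 \right)}}{k{\left(g \right)}} = \frac{\frac{1}{\left(-1\right) \left(-1921\right) + 194 \sqrt{-1921}} \left(126 - -1921\right)}{-7 - 155540} = \frac{\frac{1}{1921 + 194 i \sqrt{1921}} \left(126 + 1921\right)}{-7 - 155540} = \frac{\frac{1}{1921 + 194 i \sqrt{1921}} \cdot 2047}{-155547} = \frac{2047}{1921 + 194 i \sqrt{1921}} \left(- \frac{1}{155547}\right) = - \frac{2047}{155547 \left(1921 + 194 i \sqrt{1921}\right)}$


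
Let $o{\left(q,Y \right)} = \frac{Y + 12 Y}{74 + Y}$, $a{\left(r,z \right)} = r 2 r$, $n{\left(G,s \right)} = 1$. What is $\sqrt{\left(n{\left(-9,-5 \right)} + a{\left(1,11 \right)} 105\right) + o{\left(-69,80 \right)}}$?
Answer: $\frac{27 \sqrt{1771}}{77} \approx 14.756$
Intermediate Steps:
$a{\left(r,z \right)} = 2 r^{2}$ ($a{\left(r,z \right)} = 2 r r = 2 r^{2}$)
$o{\left(q,Y \right)} = \frac{13 Y}{74 + Y}$
$\sqrt{\left(n{\left(-9,-5 \right)} + a{\left(1,11 \right)} 105\right) + o{\left(-69,80 \right)}} = \sqrt{\left(1 + 2 \cdot 1^{2} \cdot 105\right) + 13 \cdot 80 \frac{1}{74 + 80}} = \sqrt{\left(1 + 2 \cdot 1 \cdot 105\right) + 13 \cdot 80 \cdot \frac{1}{154}} = \sqrt{\left(1 + 2 \cdot 105\right) + 13 \cdot 80 \cdot \frac{1}{154}} = \sqrt{\left(1 + 210\right) + \frac{520}{77}} = \sqrt{211 + \frac{520}{77}} = \sqrt{\frac{16767}{77}} = \frac{27 \sqrt{1771}}{77}$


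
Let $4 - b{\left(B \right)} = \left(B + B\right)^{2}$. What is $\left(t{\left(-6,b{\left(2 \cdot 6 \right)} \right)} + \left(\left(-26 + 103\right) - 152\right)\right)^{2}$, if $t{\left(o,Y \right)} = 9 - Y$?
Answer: $256036$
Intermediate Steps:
$b{\left(B \right)} = 4 - 4 B^{2}$ ($b{\left(B \right)} = 4 - \left(B + B\right)^{2} = 4 - \left(2 B\right)^{2} = 4 - 4 B^{2}$)
$\left(t{\left(-6,b{\left(2 \cdot 6 \right)} \right)} + \left(\left(-26 + 103\right) - 152\right)\right)^{2} = \left(\left(9 - \left(4 - 4 \left(2 \cdot 6\right)^{2}\right)\right) + \left(\left(-26 + 103\right) - 152\right)\right)^{2} = \left(\left(9 - \left(4 - 4 \cdot 12^{2}\right)\right) + \left(77 - 152\right)\right)^{2} = \left(\left(9 - \left(4 - 576\right)\right) - 75\right)^{2} = \left(\left(9 - -572\right) - 75\right)^{2} = \left(\left(9 + 572\right) - 75\right)^{2} = \left(581 - 75\right)^{2} = 506^{2} = 256036$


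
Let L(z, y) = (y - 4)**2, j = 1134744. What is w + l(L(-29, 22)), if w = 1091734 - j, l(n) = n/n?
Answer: -43009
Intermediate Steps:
L(z, y) = (-4 + y)**2
l(n) = 1
w = -43010 (w = 1091734 - 1*1134744 = 1091734 - 1134744 = -43010)
w + l(L(-29, 22)) = -43010 + 1 = -43009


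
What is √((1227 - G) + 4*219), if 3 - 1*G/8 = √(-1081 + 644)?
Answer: √(2079 + 8*I*√437) ≈ 45.633 + 1.8324*I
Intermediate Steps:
G = 24 - 8*I*√437 (G = 24 - 8*√(-1081 + 644) = 24 - 8*I*√437 ≈ 24.0 - 167.24*I)
√((1227 - G) + 4*219) = √((1227 - (24 - 8*I*√437)) + 4*219) = √((1227 + (-24 + 8*I*√437)) + 876) = √((1203 + 8*I*√437) + 876) = √(2079 + 8*I*√437)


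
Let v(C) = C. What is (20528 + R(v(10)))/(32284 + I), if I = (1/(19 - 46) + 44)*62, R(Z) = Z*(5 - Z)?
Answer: 276453/472631 ≈ 0.58492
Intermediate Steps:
I = 73594/27 (I = (1/(-27) + 44)*62 = (-1/27 + 44)*62 = (1187/27)*62 = 73594/27 ≈ 2725.7)
(20528 + R(v(10)))/(32284 + I) = (20528 + 10*(5 - 1*10))/(32284 + 73594/27) = (20528 + 10*(5 - 10))/(945262/27) = (20528 + 10*(-5))*(27/945262) = (20528 - 50)*(27/945262) = 20478*(27/945262) = 276453/472631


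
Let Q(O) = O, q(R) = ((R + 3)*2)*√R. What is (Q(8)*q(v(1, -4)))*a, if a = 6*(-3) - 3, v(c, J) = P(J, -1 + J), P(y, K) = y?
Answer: 672*I ≈ 672.0*I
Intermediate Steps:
v(c, J) = J
q(R) = √R*(6 + 2*R) (q(R) = ((3 + R)*2)*√R = (6 + 2*R)*√R = √R*(6 + 2*R))
a = -21 (a = -18 - 3 = -21)
(Q(8)*q(v(1, -4)))*a = (8*(2*√(-4)*(3 - 4)))*(-21) = (8*(2*(2*I)*(-1)))*(-21) = (8*(-4*I))*(-21) = -32*I*(-21) = 672*I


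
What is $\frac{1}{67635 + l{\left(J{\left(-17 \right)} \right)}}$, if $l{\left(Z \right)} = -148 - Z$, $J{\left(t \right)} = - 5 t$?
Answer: $\frac{1}{67402} \approx 1.4836 \cdot 10^{-5}$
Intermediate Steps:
$\frac{1}{67635 + l{\left(J{\left(-17 \right)} \right)}} = \frac{1}{67635 - \left(148 - -85\right)} = \frac{1}{67635 - 233} = \frac{1}{67402}$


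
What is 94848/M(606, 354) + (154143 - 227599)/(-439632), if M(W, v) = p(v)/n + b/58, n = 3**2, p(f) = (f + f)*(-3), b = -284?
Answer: -37772971829/95977161 ≈ -393.56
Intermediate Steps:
p(f) = -6*f (p(f) = (2*f)*(-3) = -6*f)
n = 9
M(W, v) = -142/29 - 2*v/3 (M(W, v) = -6*v/9 - 284/58 = -6*v*(1/9) - 284*1/58 = -2*v/3 - 142/29 = -142/29 - 2*v/3)
94848/M(606, 354) + (154143 - 227599)/(-439632) = 94848/(-142/29 - 2/3*354) + (154143 - 227599)/(-439632) = 94848/(-142/29 - 236) - 73456*(-1/439632) = 94848/(-6986/29) + 4591/27477 = 94848*(-29/6986) + 4591/27477 = -1375296/3493 + 4591/27477 = -37772971829/95977161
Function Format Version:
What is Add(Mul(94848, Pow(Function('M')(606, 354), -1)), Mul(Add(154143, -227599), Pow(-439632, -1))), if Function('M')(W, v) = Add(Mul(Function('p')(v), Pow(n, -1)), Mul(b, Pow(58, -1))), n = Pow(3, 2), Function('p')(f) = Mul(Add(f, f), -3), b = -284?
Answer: Rational(-37772971829, 95977161) ≈ -393.56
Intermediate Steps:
Function('p')(f) = Mul(-6, f) (Function('p')(f) = Mul(Mul(2, f), -3) = Mul(-6, f))
n = 9
Function('M')(W, v) = Add(Rational(-142, 29), Mul(Rational(-2, 3), v)) (Function('M')(W, v) = Add(Mul(Mul(-6, v), Pow(9, -1)), Mul(-284, Pow(58, -1))) = Add(Mul(Mul(-6, v), Rational(1, 9)), Mul(-284, Rational(1, 58))) = Add(Mul(Rational(-2, 3), v), Rational(-142, 29)) = Add(Rational(-142, 29), Mul(Rational(-2, 3), v)))
Add(Mul(94848, Pow(Function('M')(606, 354), -1)), Mul(Add(154143, -227599), Pow(-439632, -1))) = Add(Mul(94848, Pow(Add(Rational(-142, 29), Mul(Rational(-2, 3), 354)), -1)), Mul(Add(154143, -227599), Pow(-439632, -1))) = Add(Mul(94848, Pow(Add(Rational(-142, 29), -236), -1)), Mul(-73456, Rational(-1, 439632))) = Add(Mul(94848, Pow(Rational(-6986, 29), -1)), Rational(4591, 27477)) = Add(Mul(94848, Rational(-29, 6986)), Rational(4591, 27477)) = Add(Rational(-1375296, 3493), Rational(4591, 27477)) = Rational(-37772971829, 95977161)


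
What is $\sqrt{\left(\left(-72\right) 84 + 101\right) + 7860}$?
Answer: $\sqrt{1913} \approx 43.738$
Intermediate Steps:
$\sqrt{\left(\left(-72\right) 84 + 101\right) + 7860} = \sqrt{\left(-6048 + 101\right) + 7860} = \sqrt{-5947 + 7860} = \sqrt{1913}$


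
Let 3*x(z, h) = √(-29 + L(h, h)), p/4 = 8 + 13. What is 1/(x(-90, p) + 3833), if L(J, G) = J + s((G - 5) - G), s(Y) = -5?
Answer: 34497/132226951 - 15*√2/132226951 ≈ 0.00026073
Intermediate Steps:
p = 84 (p = 4*(8 + 13) = 4*21 = 84)
L(J, G) = -5 + J (L(J, G) = J - 5 = -5 + J)
x(z, h) = √(-34 + h)/3 (x(z, h) = √(-29 + (-5 + h))/3 = √(-34 + h)/3)
1/(x(-90, p) + 3833) = 1/(√(-34 + 84)/3 + 3833) = 1/(√50/3 + 3833) = 1/((5*√2)/3 + 3833) = 1/(5*√2/3 + 3833) = 1/(3833 + 5*√2/3)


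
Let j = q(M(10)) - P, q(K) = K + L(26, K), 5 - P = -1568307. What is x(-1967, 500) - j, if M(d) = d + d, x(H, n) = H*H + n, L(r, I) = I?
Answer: 5437861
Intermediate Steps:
P = 1568312 (P = 5 - 1*(-1568307) = 5 + 1568307 = 1568312)
x(H, n) = n + H² (x(H, n) = H² + n = n + H²)
M(d) = 2*d
q(K) = 2*K (q(K) = K + K = 2*K)
j = -1568272 (j = 2*(2*10) - 1*1568312 = 2*20 - 1568312 = 40 - 1568312 = -1568272)
x(-1967, 500) - j = (500 + (-1967)²) - 1*(-1568272) = (500 + 3869089) + 1568272 = 3869589 + 1568272 = 5437861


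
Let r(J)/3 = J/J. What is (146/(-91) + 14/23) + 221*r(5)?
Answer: 1385575/2093 ≈ 662.00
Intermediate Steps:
r(J) = 3 (r(J) = 3*(J/J) = 3*1 = 3)
(146/(-91) + 14/23) + 221*r(5) = (146/(-91) + 14/23) + 221*3 = (146*(-1/91) + 14*(1/23)) + 663 = (-146/91 + 14/23) + 663 = -2084/2093 + 663 = 1385575/2093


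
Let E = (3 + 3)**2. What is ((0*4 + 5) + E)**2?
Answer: 1681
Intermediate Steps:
E = 36 (E = 6**2 = 36)
((0*4 + 5) + E)**2 = ((0*4 + 5) + 36)**2 = ((0 + 5) + 36)**2 = (5 + 36)**2 = 41**2 = 1681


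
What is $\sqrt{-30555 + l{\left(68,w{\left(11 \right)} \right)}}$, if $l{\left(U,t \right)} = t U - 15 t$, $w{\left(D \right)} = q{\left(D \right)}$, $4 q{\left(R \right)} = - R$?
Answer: $\frac{i \sqrt{122803}}{2} \approx 175.22 i$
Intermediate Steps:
$q{\left(R \right)} = - \frac{R}{4}$ ($q{\left(R \right)} = \frac{\left(-1\right) R}{4} = - \frac{R}{4}$)
$w{\left(D \right)} = - \frac{D}{4}$
$l{\left(U,t \right)} = - 15 t + U t$ ($l{\left(U,t \right)} = U t - 15 t = - 15 t + U t$)
$\sqrt{-30555 + l{\left(68,w{\left(11 \right)} \right)}} = \sqrt{-30555 + \left(- \frac{1}{4}\right) 11 \left(-15 + 68\right)} = \sqrt{-30555 - \frac{583}{4}} = \sqrt{- \frac{122803}{4}} = \frac{i \sqrt{122803}}{2}$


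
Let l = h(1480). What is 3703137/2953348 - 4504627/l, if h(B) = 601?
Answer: -13301505555859/1774962148 ≈ -7494.0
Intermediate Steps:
l = 601
3703137/2953348 - 4504627/l = 3703137/2953348 - 4504627/601 = -13301505555859/1774962148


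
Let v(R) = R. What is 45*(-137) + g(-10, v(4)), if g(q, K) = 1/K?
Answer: -24659/4 ≈ -6164.8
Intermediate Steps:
45*(-137) + g(-10, v(4)) = 45*(-137) + 1/4 = -6165 + ¼ = -24659/4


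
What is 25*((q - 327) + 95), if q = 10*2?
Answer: -5300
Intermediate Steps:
q = 20
25*((q - 327) + 95) = 25*((20 - 327) + 95) = 25*(-307 + 95) = 25*(-212) = -5300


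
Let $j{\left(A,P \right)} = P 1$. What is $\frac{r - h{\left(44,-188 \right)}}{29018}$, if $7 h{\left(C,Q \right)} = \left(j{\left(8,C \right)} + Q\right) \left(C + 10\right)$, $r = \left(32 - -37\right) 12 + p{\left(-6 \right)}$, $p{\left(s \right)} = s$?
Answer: $\frac{615}{9233} \approx 0.066609$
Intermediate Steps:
$j{\left(A,P \right)} = P$
$r = 822$ ($r = \left(32 - -37\right) 12 - 6 = \left(32 + 37\right) 12 - 6 = 69 \cdot 12 - 6 = 828 - 6 = 822$)
$h{\left(C,Q \right)} = \frac{\left(10 + C\right) \left(C + Q\right)}{7}$ ($h{\left(C,Q \right)} = \frac{\left(C + Q\right) \left(C + 10\right)}{7} = \frac{\left(C + Q\right) \left(10 + C\right)}{7} = \frac{\left(10 + C\right) \left(C + Q\right)}{7}$)
$\frac{r - h{\left(44,-188 \right)}}{29018} = \frac{822 - \left(\frac{44^{2}}{7} + \frac{10}{7} \cdot 44 + \frac{10}{7} \left(-188\right) + \frac{1}{7} \cdot 44 \left(-188\right)\right)}{29018} = \left(822 - \left(\frac{1}{7} \cdot 1936 + \frac{440}{7} - \frac{1880}{7} - \frac{8272}{7}\right)\right) \frac{1}{29018} = \left(822 - \left(\frac{1936}{7} + \frac{440}{7} - \frac{1880}{7} - \frac{8272}{7}\right)\right) \frac{1}{29018} = \left(822 - - \frac{7776}{7}\right) \frac{1}{29018} = \left(822 + \frac{7776}{7}\right) \frac{1}{29018} = \frac{13530}{7} \cdot \frac{1}{29018} = \frac{615}{9233}$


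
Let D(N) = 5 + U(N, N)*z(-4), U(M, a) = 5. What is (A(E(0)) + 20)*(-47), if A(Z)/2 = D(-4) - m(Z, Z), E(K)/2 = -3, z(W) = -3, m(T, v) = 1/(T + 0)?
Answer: -47/3 ≈ -15.667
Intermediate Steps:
m(T, v) = 1/T
D(N) = -10 (D(N) = 5 + 5*(-3) = 5 - 15 = -10)
E(K) = -6 (E(K) = 2*(-3) = -6)
A(Z) = -20 - 2/Z (A(Z) = 2*(-10 - 1/Z) = -20 - 2/Z)
(A(E(0)) + 20)*(-47) = ((-20 - 2/(-6)) + 20)*(-47) = ((-20 - 2*(-1/6)) + 20)*(-47) = ((-20 + 1/3) + 20)*(-47) = (-59/3 + 20)*(-47) = (1/3)*(-47) = -47/3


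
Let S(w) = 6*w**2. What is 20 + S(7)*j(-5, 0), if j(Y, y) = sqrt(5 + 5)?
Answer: 20 + 294*sqrt(10) ≈ 949.71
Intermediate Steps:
j(Y, y) = sqrt(10)
20 + S(7)*j(-5, 0) = 20 + (6*7**2)*sqrt(10) = 20 + (6*49)*sqrt(10) = 20 + 294*sqrt(10)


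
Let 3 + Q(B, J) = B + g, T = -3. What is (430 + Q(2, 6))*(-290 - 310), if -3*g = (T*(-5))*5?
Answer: -242400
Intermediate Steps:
g = -25 (g = -(-3*(-5))*5/3 = -5*5 = -⅓*75 = -25)
Q(B, J) = -28 + B (Q(B, J) = -3 + (B - 25) = -3 + (-25 + B) = -28 + B)
(430 + Q(2, 6))*(-290 - 310) = (430 + (-28 + 2))*(-290 - 310) = (430 - 26)*(-600) = 404*(-600) = -242400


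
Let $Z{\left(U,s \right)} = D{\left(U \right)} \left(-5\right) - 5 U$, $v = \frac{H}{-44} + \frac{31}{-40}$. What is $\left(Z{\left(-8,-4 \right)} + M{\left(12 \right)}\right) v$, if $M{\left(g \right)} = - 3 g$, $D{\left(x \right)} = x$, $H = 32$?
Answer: $- \frac{661}{10} \approx -66.1$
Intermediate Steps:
$v = - \frac{661}{440}$ ($v = \frac{32}{-44} + \frac{31}{-40} = 32 \left(- \frac{1}{44}\right) + 31 \left(- \frac{1}{40}\right) = - \frac{8}{11} - \frac{31}{40} = - \frac{661}{440} \approx -1.5023$)
$Z{\left(U,s \right)} = - 10 U$ ($Z{\left(U,s \right)} = U \left(-5\right) - 5 U = - 5 U - 5 U = - 10 U$)
$\left(Z{\left(-8,-4 \right)} + M{\left(12 \right)}\right) v = \left(\left(-10\right) \left(-8\right) - 36\right) \left(- \frac{661}{440}\right) = \left(80 - 36\right) \left(- \frac{661}{440}\right) = 44 \left(- \frac{661}{440}\right) = - \frac{661}{10}$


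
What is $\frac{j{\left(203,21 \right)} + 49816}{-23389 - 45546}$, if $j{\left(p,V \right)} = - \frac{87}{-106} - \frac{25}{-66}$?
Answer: $- \frac{87130282}{120567315} \approx -0.72267$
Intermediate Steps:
$j{\left(p,V \right)} = \frac{2098}{1749}$ ($j{\left(p,V \right)} = \left(-87\right) \left(- \frac{1}{106}\right) - - \frac{25}{66} = \frac{87}{106} + \frac{25}{66} = \frac{2098}{1749}$)
$\frac{j{\left(203,21 \right)} + 49816}{-23389 - 45546} = \frac{\frac{2098}{1749} + 49816}{-23389 - 45546} = \frac{87130282}{1749 \left(-68935\right)} = \frac{87130282}{1749} \left(- \frac{1}{68935}\right) = - \frac{87130282}{120567315}$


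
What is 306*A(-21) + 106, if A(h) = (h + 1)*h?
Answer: 128626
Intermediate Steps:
A(h) = h*(1 + h) (A(h) = (1 + h)*h = h*(1 + h))
306*A(-21) + 106 = 306*(-21*(1 - 21)) + 106 = 306*(-21*(-20)) + 106 = 306*420 + 106 = 128520 + 106 = 128626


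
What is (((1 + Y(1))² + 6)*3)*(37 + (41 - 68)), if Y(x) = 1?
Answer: 300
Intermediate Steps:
(((1 + Y(1))² + 6)*3)*(37 + (41 - 68)) = (((1 + 1)² + 6)*3)*(37 + (41 - 68)) = ((2² + 6)*3)*(37 - 27) = ((4 + 6)*3)*10 = (10*3)*10 = 30*10 = 300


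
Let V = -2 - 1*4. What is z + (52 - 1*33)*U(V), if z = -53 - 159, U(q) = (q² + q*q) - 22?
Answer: 738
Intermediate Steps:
V = -6 (V = -2 - 4 = -6)
U(q) = -22 + 2*q² (U(q) = (q² + q²) - 22 = 2*q² - 22 = -22 + 2*q²)
z = -212
z + (52 - 1*33)*U(V) = -212 + (52 - 1*33)*(-22 + 2*(-6)²) = -212 + (52 - 33)*(-22 + 2*36) = -212 + 19*(-22 + 72) = -212 + 19*50 = -212 + 950 = 738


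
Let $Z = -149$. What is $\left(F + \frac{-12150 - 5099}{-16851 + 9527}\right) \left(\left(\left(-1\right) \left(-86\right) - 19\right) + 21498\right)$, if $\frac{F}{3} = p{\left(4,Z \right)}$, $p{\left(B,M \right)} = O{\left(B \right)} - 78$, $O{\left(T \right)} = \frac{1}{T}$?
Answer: $- \frac{18234005405}{3662} \approx -4.9792 \cdot 10^{6}$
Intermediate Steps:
$p{\left(B,M \right)} = -78 + \frac{1}{B}$ ($p{\left(B,M \right)} = \frac{1}{B} - 78 = -78 + \frac{1}{B}$)
$F = - \frac{933}{4}$ ($F = 3 \left(-78 + \frac{1}{4}\right) = 3 \left(- \frac{311}{4}\right) = - \frac{933}{4} \approx -233.25$)
$\left(F + \frac{-12150 - 5099}{-16851 + 9527}\right) \left(\left(\left(-1\right) \left(-86\right) - 19\right) + 21498\right) = \left(- \frac{933}{4} + \frac{-12150 - 5099}{-16851 + 9527}\right) \left(\left(\left(-1\right) \left(-86\right) - 19\right) + 21498\right) = \left(- \frac{933}{4} - \frac{17249}{-7324}\right) \left(\left(86 - 19\right) + 21498\right) = \left(- \frac{933}{4} - - \frac{17249}{7324}\right) \left(67 + 21498\right) = \left(- \frac{933}{4} + \frac{17249}{7324}\right) 21565 = \left(- \frac{845537}{3662}\right) 21565 = - \frac{18234005405}{3662}$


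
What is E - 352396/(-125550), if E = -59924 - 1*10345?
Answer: -4410960277/62775 ≈ -70266.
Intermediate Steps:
E = -70269 (E = -59924 - 10345 = -70269)
E - 352396/(-125550) = -70269 - 352396/(-125550) = -70269 - 352396*(-1)/125550 = -70269 - 1*(-176198/62775) = -70269 + 176198/62775 = -4410960277/62775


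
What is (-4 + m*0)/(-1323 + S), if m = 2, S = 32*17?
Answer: 4/779 ≈ 0.0051348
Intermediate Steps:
S = 544
(-4 + m*0)/(-1323 + S) = (-4 + 2*0)/(-1323 + 544) = (-4 + 0)/(-779) = -4*(-1/779) = 4/779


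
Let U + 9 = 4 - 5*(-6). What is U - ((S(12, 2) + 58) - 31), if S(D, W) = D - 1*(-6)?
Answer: -20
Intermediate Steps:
S(D, W) = 6 + D (S(D, W) = D + 6 = 6 + D)
U = 25 (U = -9 + (4 - 5*(-6)) = -9 + (4 + 30) = -9 + 34 = 25)
U - ((S(12, 2) + 58) - 31) = 25 - (((6 + 12) + 58) - 31) = 25 - ((18 + 58) - 31) = 25 - (76 - 31) = 25 - 1*45 = 25 - 45 = -20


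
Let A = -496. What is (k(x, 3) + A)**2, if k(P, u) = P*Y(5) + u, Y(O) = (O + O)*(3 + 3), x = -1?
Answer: 305809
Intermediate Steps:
Y(O) = 12*O (Y(O) = (2*O)*6 = 12*O)
k(P, u) = u + 60*P (k(P, u) = P*(12*5) + u = P*60 + u = 60*P + u = u + 60*P)
(k(x, 3) + A)**2 = ((3 + 60*(-1)) - 496)**2 = ((3 - 60) - 496)**2 = (-57 - 496)**2 = (-553)**2 = 305809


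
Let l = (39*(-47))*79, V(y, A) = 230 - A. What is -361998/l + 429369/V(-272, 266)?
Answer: -531304315/44556 ≈ -11924.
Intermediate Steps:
l = -144807 (l = -1833*79 = -144807)
-361998/l + 429369/V(-272, 266) = -361998/(-144807) + 429369/(230 - 1*266) = -361998*(-1/144807) + 429369/(230 - 266) = 9282/3713 + 429369/(-36) = 9282/3713 + 429369*(-1/36) = 9282/3713 - 143123/12 = -531304315/44556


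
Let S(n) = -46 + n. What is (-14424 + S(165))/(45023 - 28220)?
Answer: -14305/16803 ≈ -0.85134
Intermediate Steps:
(-14424 + S(165))/(45023 - 28220) = (-14424 + (-46 + 165))/(45023 - 28220) = (-14424 + 119)/16803 = -14305*1/16803 = -14305/16803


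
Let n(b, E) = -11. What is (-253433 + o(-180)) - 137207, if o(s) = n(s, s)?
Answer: -390651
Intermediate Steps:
o(s) = -11
(-253433 + o(-180)) - 137207 = (-253433 - 11) - 137207 = -253444 - 137207 = -390651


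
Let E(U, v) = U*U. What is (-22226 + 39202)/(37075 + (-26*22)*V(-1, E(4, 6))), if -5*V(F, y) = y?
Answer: 84880/194527 ≈ 0.43634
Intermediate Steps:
E(U, v) = U²
V(F, y) = -y/5
(-22226 + 39202)/(37075 + (-26*22)*V(-1, E(4, 6))) = (-22226 + 39202)/(37075 + (-26*22)*(-⅕*4²)) = 16976/(37075 - (-572)*16/5) = 16976/(37075 - 572*(-16/5)) = 16976/(37075 + 9152/5) = 16976/(194527/5) = 16976*(5/194527) = 84880/194527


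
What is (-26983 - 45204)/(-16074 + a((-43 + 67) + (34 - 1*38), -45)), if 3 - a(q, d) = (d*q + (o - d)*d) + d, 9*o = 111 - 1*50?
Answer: 72187/12796 ≈ 5.6414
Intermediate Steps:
o = 61/9 (o = (111 - 1*50)/9 = (111 - 50)/9 = (⅑)*61 = 61/9 ≈ 6.7778)
a(q, d) = 3 - d - d*q - d*(61/9 - d) (a(q, d) = 3 - ((d*q + (61/9 - d)*d) + d) = 3 - ((d*q + d*(61/9 - d)) + d) = 3 - (d + d*q + d*(61/9 - d)) = 3 + (-d - d*q - d*(61/9 - d)) = 3 - d - d*q - d*(61/9 - d))
(-26983 - 45204)/(-16074 + a((-43 + 67) + (34 - 1*38), -45)) = (-26983 - 45204)/(-16074 + (3 + (-45)² - 70/9*(-45) - 1*(-45)*((-43 + 67) + (34 - 1*38)))) = -72187/(-16074 + (3 + 2025 + 350 - 1*(-45)*(24 + (34 - 38)))) = -72187/(-16074 + (3 + 2025 + 350 - 1*(-45)*(24 - 4))) = -72187/(-16074 + (3 + 2025 + 350 - 1*(-45)*20)) = -72187/(-16074 + (3 + 2025 + 350 + 900)) = -72187/(-16074 + 3278) = -72187/(-12796) = -72187*(-1/12796) = 72187/12796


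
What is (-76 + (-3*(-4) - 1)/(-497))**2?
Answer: 1427555089/247009 ≈ 5779.4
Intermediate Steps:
(-76 + (-3*(-4) - 1)/(-497))**2 = (-76 + (12 - 1)*(-1/497))**2 = (-76 + 11*(-1/497))**2 = (-76 - 11/497)**2 = (-37783/497)**2 = 1427555089/247009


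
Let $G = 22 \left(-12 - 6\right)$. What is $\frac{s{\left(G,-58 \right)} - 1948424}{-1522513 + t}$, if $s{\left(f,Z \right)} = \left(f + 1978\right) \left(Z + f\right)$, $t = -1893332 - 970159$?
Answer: $\frac{666663}{1096501} \approx 0.60799$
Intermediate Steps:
$G = -396$ ($G = 22 \left(-18\right) = -396$)
$t = -2863491$ ($t = -1893332 - 970159 = -2863491$)
$s{\left(f,Z \right)} = \left(1978 + f\right) \left(Z + f\right)$
$\frac{s{\left(G,-58 \right)} - 1948424}{-1522513 + t} = \frac{\left(\left(-396\right)^{2} + 1978 \left(-58\right) + 1978 \left(-396\right) - -22968\right) - 1948424}{-1522513 - 2863491} = \frac{\left(156816 - 114724 - 783288 + 22968\right) - 1948424}{-4386004} = \left(-718228 - 1948424\right) \left(- \frac{1}{4386004}\right) = \left(-2666652\right) \left(- \frac{1}{4386004}\right) = \frac{666663}{1096501}$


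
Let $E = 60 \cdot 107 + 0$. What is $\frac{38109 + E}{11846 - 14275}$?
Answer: $- \frac{44529}{2429} \approx -18.332$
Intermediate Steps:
$E = 6420$ ($E = 6420 + 0 = 6420$)
$\frac{38109 + E}{11846 - 14275} = \frac{38109 + 6420}{11846 - 14275} = \frac{44529}{-2429} = 44529 \left(- \frac{1}{2429}\right) = - \frac{44529}{2429}$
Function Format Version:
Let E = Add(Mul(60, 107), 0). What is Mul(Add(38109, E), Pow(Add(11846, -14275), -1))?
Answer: Rational(-44529, 2429) ≈ -18.332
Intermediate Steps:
E = 6420 (E = Add(6420, 0) = 6420)
Mul(Add(38109, E), Pow(Add(11846, -14275), -1)) = Mul(Add(38109, 6420), Pow(Add(11846, -14275), -1)) = Mul(44529, Pow(-2429, -1)) = Mul(44529, Rational(-1, 2429)) = Rational(-44529, 2429)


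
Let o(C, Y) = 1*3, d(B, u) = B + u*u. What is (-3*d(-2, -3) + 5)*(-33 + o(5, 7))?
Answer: 480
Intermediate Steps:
d(B, u) = B + u**2
o(C, Y) = 3
(-3*d(-2, -3) + 5)*(-33 + o(5, 7)) = (-3*(-2 + (-3)**2) + 5)*(-33 + 3) = (-3*(-2 + 9) + 5)*(-30) = (-3*7 + 5)*(-30) = (-21 + 5)*(-30) = -16*(-30) = 480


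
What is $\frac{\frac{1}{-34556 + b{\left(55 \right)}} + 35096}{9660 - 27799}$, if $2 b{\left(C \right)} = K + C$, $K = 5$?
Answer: $- \frac{1211724495}{626267114} \approx -1.9348$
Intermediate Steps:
$b{\left(C \right)} = \frac{5}{2} + \frac{C}{2}$ ($b{\left(C \right)} = \frac{5 + C}{2} = \frac{5}{2} + \frac{C}{2}$)
$\frac{\frac{1}{-34556 + b{\left(55 \right)}} + 35096}{9660 - 27799} = \frac{\frac{1}{-34556 + \left(\frac{5}{2} + \frac{1}{2} \cdot 55\right)} + 35096}{9660 - 27799} = \frac{\frac{1}{-34556 + \left(\frac{5}{2} + \frac{55}{2}\right)} + 35096}{-18139} = \left(\frac{1}{-34556 + 30} + 35096\right) \left(- \frac{1}{18139}\right) = \left(\frac{1}{-34526} + 35096\right) \left(- \frac{1}{18139}\right) = \left(- \frac{1}{34526} + 35096\right) \left(- \frac{1}{18139}\right) = \frac{1211724495}{34526} \left(- \frac{1}{18139}\right) = - \frac{1211724495}{626267114}$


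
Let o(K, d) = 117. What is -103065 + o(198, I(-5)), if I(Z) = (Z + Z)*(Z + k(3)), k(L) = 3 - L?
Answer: -102948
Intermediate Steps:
I(Z) = 2*Z² (I(Z) = (Z + Z)*(Z + (3 - 1*3)) = (2*Z)*(Z + (3 - 3)) = (2*Z)*(Z + 0) = (2*Z)*Z = 2*Z²)
-103065 + o(198, I(-5)) = -103065 + 117 = -102948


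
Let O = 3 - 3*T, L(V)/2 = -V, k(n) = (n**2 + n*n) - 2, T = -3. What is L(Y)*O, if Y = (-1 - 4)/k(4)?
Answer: 4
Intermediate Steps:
k(n) = -2 + 2*n**2 (k(n) = (n**2 + n**2) - 2 = 2*n**2 - 2 = -2 + 2*n**2)
Y = -1/6 (Y = (-1 - 4)/(-2 + 2*4**2) = -5/(-2 + 2*16) = -5/(-2 + 32) = -5/30 = -5*1/30 = -1/6 ≈ -0.16667)
L(V) = -2*V (L(V) = 2*(-V) = -2*V)
O = 12 (O = 3 - 3*(-3) = 3 + 9 = 12)
L(Y)*O = -2*(-1/6)*12 = (1/3)*12 = 4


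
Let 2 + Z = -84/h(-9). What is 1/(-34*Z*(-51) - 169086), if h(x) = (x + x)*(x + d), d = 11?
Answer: -1/168508 ≈ -5.9344e-6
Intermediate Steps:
h(x) = 2*x*(11 + x) (h(x) = (x + x)*(x + 11) = (2*x)*(11 + x) = 2*x*(11 + x))
Z = ⅓ (Z = -2 - 84*(-1/(18*(11 - 9))) = -2 - 84/(2*(-9)*2) = -2 - 84/(-36) = -2 - 84*(-1/36) = -2 + 7/3 = ⅓ ≈ 0.33333)
1/(-34*Z*(-51) - 169086) = 1/(-34*⅓*(-51) - 169086) = 1/(-34/3*(-51) - 169086) = 1/(578 - 169086) = 1/(-168508) = -1/168508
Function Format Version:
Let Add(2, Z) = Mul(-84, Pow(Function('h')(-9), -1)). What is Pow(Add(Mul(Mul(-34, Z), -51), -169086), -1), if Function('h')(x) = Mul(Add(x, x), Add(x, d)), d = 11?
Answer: Rational(-1, 168508) ≈ -5.9344e-6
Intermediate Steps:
Function('h')(x) = Mul(2, x, Add(11, x)) (Function('h')(x) = Mul(Add(x, x), Add(x, 11)) = Mul(Mul(2, x), Add(11, x)) = Mul(2, x, Add(11, x)))
Z = Rational(1, 3) (Z = Add(-2, Mul(-84, Pow(Mul(2, -9, Add(11, -9)), -1))) = Add(-2, Mul(-84, Pow(Mul(2, -9, 2), -1))) = Add(-2, Mul(-84, Pow(-36, -1))) = Add(-2, Mul(-84, Rational(-1, 36))) = Add(-2, Rational(7, 3)) = Rational(1, 3) ≈ 0.33333)
Pow(Add(Mul(Mul(-34, Z), -51), -169086), -1) = Pow(Add(Mul(Mul(-34, Rational(1, 3)), -51), -169086), -1) = Pow(Add(Mul(Rational(-34, 3), -51), -169086), -1) = Pow(Add(578, -169086), -1) = Pow(-168508, -1) = Rational(-1, 168508)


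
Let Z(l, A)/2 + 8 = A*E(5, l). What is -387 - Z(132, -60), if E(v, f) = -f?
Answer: -16211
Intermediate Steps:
Z(l, A) = -16 - 2*A*l (Z(l, A) = -16 + 2*(A*(-l)) = -16 + 2*(-A*l) = -16 - 2*A*l)
-387 - Z(132, -60) = -387 - (-16 - 2*(-60)*132) = -387 - (-16 + 15840) = -387 - 1*15824 = -387 - 15824 = -16211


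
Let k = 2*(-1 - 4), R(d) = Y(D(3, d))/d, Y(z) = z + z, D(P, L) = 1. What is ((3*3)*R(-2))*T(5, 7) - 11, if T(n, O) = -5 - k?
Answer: -56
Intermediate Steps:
Y(z) = 2*z
R(d) = 2/d (R(d) = (2*1)/d = 2/d)
k = -10 (k = 2*(-5) = -10)
T(n, O) = 5 (T(n, O) = -5 - 1*(-10) = -5 + 10 = 5)
((3*3)*R(-2))*T(5, 7) - 11 = ((3*3)*(2/(-2)))*5 - 11 = (9*(2*(-½)))*5 - 11 = (9*(-1))*5 - 11 = -9*5 - 11 = -45 - 11 = -56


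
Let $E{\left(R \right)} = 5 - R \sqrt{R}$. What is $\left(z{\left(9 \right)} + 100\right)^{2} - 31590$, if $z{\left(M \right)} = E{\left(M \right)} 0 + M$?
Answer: $-19709$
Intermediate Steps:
$E{\left(R \right)} = 5 - R^{\frac{3}{2}}$
$z{\left(M \right)} = M$ ($z{\left(M \right)} = \left(5 - M^{\frac{3}{2}}\right) 0 + M = 0 + M = M$)
$\left(z{\left(9 \right)} + 100\right)^{2} - 31590 = \left(9 + 100\right)^{2} - 31590 = 109^{2} - 31590 = 11881 - 31590 = -19709$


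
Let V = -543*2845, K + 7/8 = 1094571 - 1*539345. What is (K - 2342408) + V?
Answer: -26656143/8 ≈ -3.3320e+6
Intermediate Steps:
K = 4441801/8 (K = -7/8 + (1094571 - 1*539345) = -7/8 + (1094571 - 539345) = -7/8 + 555226 = 4441801/8 ≈ 5.5523e+5)
V = -1544835
(K - 2342408) + V = (4441801/8 - 2342408) - 1544835 = -14297463/8 - 1544835 = -26656143/8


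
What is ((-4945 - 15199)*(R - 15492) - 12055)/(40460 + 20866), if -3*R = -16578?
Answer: 200743049/61326 ≈ 3273.4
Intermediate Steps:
R = 5526 (R = -⅓*(-16578) = 5526)
((-4945 - 15199)*(R - 15492) - 12055)/(40460 + 20866) = ((-4945 - 15199)*(5526 - 15492) - 12055)/(40460 + 20866) = (-20144*(-9966) - 12055)/61326 = (200755104 - 12055)*(1/61326) = 200743049*(1/61326) = 200743049/61326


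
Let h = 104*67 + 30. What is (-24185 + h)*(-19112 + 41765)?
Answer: -389337111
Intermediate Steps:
h = 6998 (h = 6968 + 30 = 6998)
(-24185 + h)*(-19112 + 41765) = (-24185 + 6998)*(-19112 + 41765) = -17187*22653 = -389337111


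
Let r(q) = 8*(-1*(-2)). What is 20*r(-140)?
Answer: 320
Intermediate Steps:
r(q) = 16 (r(q) = 8*2 = 16)
20*r(-140) = 20*16 = 320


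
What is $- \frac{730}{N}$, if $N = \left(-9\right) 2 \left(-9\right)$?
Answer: $- \frac{365}{81} \approx -4.5062$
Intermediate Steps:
$N = 162$ ($N = \left(-18\right) \left(-9\right) = 162$)
$- \frac{730}{N} = - \frac{730}{162} = \left(-730\right) \frac{1}{162} = - \frac{365}{81}$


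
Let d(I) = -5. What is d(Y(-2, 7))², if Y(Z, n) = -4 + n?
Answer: 25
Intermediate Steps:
d(Y(-2, 7))² = (-5)² = 25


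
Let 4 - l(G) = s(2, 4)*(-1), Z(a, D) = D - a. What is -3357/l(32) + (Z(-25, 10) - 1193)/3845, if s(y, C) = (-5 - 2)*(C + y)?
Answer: 12863661/146110 ≈ 88.041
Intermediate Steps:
s(y, C) = -7*C - 7*y (s(y, C) = -7*(C + y) = -7*C - 7*y)
l(G) = -38 (l(G) = 4 - (-7*4 - 7*2)*(-1) = 4 - (-28 - 14)*(-1) = 4 - (-42)*(-1) = 4 - 1*42 = 4 - 42 = -38)
-3357/l(32) + (Z(-25, 10) - 1193)/3845 = -3357/(-38) + ((10 - 1*(-25)) - 1193)/3845 = -3357*(-1/38) + ((10 + 25) - 1193)*(1/3845) = 3357/38 + (35 - 1193)*(1/3845) = 3357/38 - 1158*1/3845 = 3357/38 - 1158/3845 = 12863661/146110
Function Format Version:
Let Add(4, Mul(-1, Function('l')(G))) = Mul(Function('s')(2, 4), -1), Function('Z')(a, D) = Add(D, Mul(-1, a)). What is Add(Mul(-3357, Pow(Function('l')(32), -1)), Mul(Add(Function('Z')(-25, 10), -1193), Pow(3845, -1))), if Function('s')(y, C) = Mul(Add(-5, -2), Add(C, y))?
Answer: Rational(12863661, 146110) ≈ 88.041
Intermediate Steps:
Function('s')(y, C) = Add(Mul(-7, C), Mul(-7, y)) (Function('s')(y, C) = Mul(-7, Add(C, y)) = Add(Mul(-7, C), Mul(-7, y)))
Function('l')(G) = -38 (Function('l')(G) = Add(4, Mul(-1, Mul(Add(Mul(-7, 4), Mul(-7, 2)), -1))) = Add(4, Mul(-1, Mul(Add(-28, -14), -1))) = Add(4, Mul(-1, Mul(-42, -1))) = Add(4, Mul(-1, 42)) = Add(4, -42) = -38)
Add(Mul(-3357, Pow(Function('l')(32), -1)), Mul(Add(Function('Z')(-25, 10), -1193), Pow(3845, -1))) = Add(Mul(-3357, Pow(-38, -1)), Mul(Add(Add(10, Mul(-1, -25)), -1193), Pow(3845, -1))) = Add(Mul(-3357, Rational(-1, 38)), Mul(Add(Add(10, 25), -1193), Rational(1, 3845))) = Add(Rational(3357, 38), Mul(Add(35, -1193), Rational(1, 3845))) = Add(Rational(3357, 38), Mul(-1158, Rational(1, 3845))) = Add(Rational(3357, 38), Rational(-1158, 3845)) = Rational(12863661, 146110)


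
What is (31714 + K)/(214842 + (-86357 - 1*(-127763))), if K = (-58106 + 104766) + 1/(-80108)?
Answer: 2092794797/6842504928 ≈ 0.30585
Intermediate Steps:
K = 3737839279/80108 (K = 46660 - 1/80108 = 3737839279/80108 ≈ 46660.)
(31714 + K)/(214842 + (-86357 - 1*(-127763))) = (31714 + 3737839279/80108)/(214842 + (-86357 - 1*(-127763))) = 6278384391/(80108*(214842 + (-86357 + 127763))) = 6278384391/(80108*(214842 + 41406)) = (6278384391/80108)/256248 = (6278384391/80108)*(1/256248) = 2092794797/6842504928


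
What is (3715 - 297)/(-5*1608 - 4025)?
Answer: -3418/12065 ≈ -0.28330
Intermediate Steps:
(3715 - 297)/(-5*1608 - 4025) = 3418/(-8040 - 4025) = 3418/(-12065) = 3418*(-1/12065) = -3418/12065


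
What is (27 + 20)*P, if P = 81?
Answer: 3807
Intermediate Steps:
(27 + 20)*P = (27 + 20)*81 = 47*81 = 3807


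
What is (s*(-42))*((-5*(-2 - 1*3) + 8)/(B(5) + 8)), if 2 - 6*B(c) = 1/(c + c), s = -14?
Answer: 1164240/499 ≈ 2333.1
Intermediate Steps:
B(c) = ⅓ - 1/(12*c) (B(c) = ⅓ - 1/(6*(c + c)) = ⅓ - 1/(2*c)/6 = ⅓ - 1/(12*c))
(s*(-42))*((-5*(-2 - 1*3) + 8)/(B(5) + 8)) = (-14*(-42))*((-5*(-2 - 1*3) + 8)/((1/12)*(-1 + 4*5)/5 + 8)) = 588*((-5*(-2 - 3) + 8)/((1/12)*(⅕)*(-1 + 20) + 8)) = 588*((-5*(-5) + 8)/((1/12)*(⅕)*19 + 8)) = 588*((25 + 8)/(19/60 + 8)) = 588*(33/(499/60)) = 588*(33*(60/499)) = 588*(1980/499) = 1164240/499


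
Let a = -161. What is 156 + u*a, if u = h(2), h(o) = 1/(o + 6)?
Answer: 1087/8 ≈ 135.88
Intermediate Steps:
h(o) = 1/(6 + o)
u = 1/8 (u = 1/(6 + 2) = 1/8 ≈ 0.12500)
156 + u*a = 156 + (1/8)*(-161) = 156 - 161/8 = 1087/8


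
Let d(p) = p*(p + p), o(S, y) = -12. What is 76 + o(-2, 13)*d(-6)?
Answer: -788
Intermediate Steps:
d(p) = 2*p² (d(p) = p*(2*p) = 2*p²)
76 + o(-2, 13)*d(-6) = 76 - 24*(-6)² = 76 - 24*36 = 76 - 12*72 = 76 - 864 = -788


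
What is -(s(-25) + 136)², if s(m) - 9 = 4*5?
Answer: -27225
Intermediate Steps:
s(m) = 29 (s(m) = 9 + 4*5 = 9 + 20 = 29)
-(s(-25) + 136)² = -(29 + 136)² = -1*165² = -1*27225 = -27225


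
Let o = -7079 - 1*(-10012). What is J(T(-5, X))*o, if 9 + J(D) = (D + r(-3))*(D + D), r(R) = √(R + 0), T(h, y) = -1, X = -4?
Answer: -20531 - 5866*I*√3 ≈ -20531.0 - 10160.0*I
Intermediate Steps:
r(R) = √R
J(D) = -9 + 2*D*(D + I*√3) (J(D) = -9 + (D + √(-3))*(D + D) = -9 + (D + I*√3)*(2*D) = -9 + 2*D*(D + I*√3))
o = 2933 (o = -7079 + 10012 = 2933)
J(T(-5, X))*o = (-9 + 2*(-1)² + 2*I*(-1)*√3)*2933 = (-9 + 2*1 - 2*I*√3)*2933 = (-9 + 2 - 2*I*√3)*2933 = (-7 - 2*I*√3)*2933 = -20531 - 5866*I*√3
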